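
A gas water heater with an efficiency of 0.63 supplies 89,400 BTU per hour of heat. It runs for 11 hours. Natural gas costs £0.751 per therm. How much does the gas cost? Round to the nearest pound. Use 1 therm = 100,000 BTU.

Heat delivered = 89,400 BTU/h × 11 h = 983,400 BTU
Gas input = 983,400 / 0.63 = 1,560,952 BTU
= 1,560,952 / 100,000 = 15.61 therm
Cost = 15.61 × £0.751/therm = £11.72 ≈ £12

£12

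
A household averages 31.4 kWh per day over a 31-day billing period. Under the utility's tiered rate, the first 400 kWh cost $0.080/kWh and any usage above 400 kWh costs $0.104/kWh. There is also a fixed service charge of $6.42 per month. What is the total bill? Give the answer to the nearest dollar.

Usage = 31.4 kWh/day × 31 days = 973.4 kWh
First 400 kWh × $0.080 = $32.00
Remaining 573.4 kWh × $0.104 = $59.63
Energy charge = $91.63; + service $6.42 = $98.05 ≈ $98

$98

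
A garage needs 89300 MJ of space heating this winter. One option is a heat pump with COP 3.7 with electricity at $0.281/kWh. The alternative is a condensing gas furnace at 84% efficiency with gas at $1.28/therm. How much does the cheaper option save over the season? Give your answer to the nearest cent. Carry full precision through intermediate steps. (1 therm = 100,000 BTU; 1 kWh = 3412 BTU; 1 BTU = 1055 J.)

$594.24

Heat load = 89300 MJ = 89,300,000,000 J / 1055 = 84,644,550 BTU
Gas: input = 84,644,550 / 0.84 = 100,767,321 BTU = 1,008 therm → 1,008 × $1.28 = $1,289.82
Heat pump: 84,644,550 BTU / 3412 = 24,810 kWh heat; / 3.7 = 6,705 kWh in → × $0.281 = $1,884.06
Difference = |$1,289.82 − $1,884.06| = $594.24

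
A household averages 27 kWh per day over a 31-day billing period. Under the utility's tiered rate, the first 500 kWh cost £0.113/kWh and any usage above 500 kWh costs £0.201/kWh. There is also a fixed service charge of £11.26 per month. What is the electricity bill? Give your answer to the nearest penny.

£135.50

Usage = 27 kWh/day × 31 days = 837 kWh
First 500 kWh × £0.113 = £56.50
Remaining 337 kWh × £0.201 = £67.74
Energy charge = £124.24; + service £11.26 = £135.50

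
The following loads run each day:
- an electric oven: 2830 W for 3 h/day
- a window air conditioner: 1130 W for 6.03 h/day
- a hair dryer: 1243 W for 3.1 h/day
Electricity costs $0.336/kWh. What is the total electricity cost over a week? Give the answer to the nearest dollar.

$45

electric oven: 2830 W × 3 h × 7 d = 59,430 Wh = 59.43 kWh
window air conditioner: 1130 W × 6.03 h × 7 d = 47,697 Wh = 47.7 kWh
hair dryer: 1243 W × 3.1 h × 7 d = 26,973 Wh = 26.97 kWh
Total energy = 59.43 + 47.7 + 26.97 = 134.1 kWh
Cost = 134.1 kWh × $0.336 = $45.06 ≈ $45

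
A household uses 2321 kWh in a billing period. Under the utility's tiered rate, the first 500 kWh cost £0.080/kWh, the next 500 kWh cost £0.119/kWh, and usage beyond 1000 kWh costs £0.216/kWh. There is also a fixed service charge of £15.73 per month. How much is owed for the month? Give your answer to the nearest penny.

£400.57

First 500 kWh × £0.080 = £40.00
Next 500 kWh × £0.119 = £59.50
Remaining 1321 kWh × £0.216 = £285.34
Energy charge = £384.84; + service £15.73 = £400.57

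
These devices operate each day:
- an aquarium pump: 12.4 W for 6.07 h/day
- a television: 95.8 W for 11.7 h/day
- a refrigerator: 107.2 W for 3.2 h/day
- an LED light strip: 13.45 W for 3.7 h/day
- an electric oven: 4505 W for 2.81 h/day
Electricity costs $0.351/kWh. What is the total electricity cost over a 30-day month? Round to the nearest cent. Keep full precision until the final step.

aquarium pump: 12.4 W × 6.07 h × 30 d = 2,258 Wh = 2.258 kWh
television: 95.8 W × 11.7 h × 30 d = 33,626 Wh = 33.63 kWh
refrigerator: 107.2 W × 3.2 h × 30 d = 10,291 Wh = 10.29 kWh
LED light strip: 13.45 W × 3.7 h × 30 d = 1,493 Wh = 1.493 kWh
electric oven: 4505 W × 2.81 h × 30 d = 379,772 Wh = 379.8 kWh
Total energy = 2.258 + 33.63 + 10.29 + 1.493 + 379.8 = 427.4 kWh
Cost = 427.4 kWh × $0.351 = $150.03

$150.03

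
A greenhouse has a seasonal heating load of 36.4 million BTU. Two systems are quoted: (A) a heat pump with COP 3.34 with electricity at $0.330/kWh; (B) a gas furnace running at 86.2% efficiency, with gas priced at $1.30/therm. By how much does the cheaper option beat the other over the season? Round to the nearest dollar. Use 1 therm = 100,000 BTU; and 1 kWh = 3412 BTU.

Heat load = 36.4 × 10⁶ BTU = 36,400,000 BTU
Gas: input = 36,400,000 / 0.862 = 42,227,378 BTU = 422.3 therm → 422.3 × $1.30 = $548.96
Heat pump: 36,400,000 BTU / 3412 = 10,670 kWh heat; / 3.34 = 3,194 kWh in → × $0.330 = $1,054.05
Difference = |$548.96 − $1,054.05| = $505.09 ≈ $505

$505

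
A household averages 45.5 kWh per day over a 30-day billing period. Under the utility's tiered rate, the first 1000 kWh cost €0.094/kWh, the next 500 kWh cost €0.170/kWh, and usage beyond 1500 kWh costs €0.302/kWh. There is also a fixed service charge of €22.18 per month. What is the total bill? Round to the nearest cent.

€178.23

Usage = 45.5 kWh/day × 30 days = 1365 kWh
First 1000 kWh × €0.094 = €94.00
Next 365 kWh × €0.170 = €62.05
Remaining tier: 0 kWh (not reached)
Energy charge = €156.05; + service €22.18 = €178.23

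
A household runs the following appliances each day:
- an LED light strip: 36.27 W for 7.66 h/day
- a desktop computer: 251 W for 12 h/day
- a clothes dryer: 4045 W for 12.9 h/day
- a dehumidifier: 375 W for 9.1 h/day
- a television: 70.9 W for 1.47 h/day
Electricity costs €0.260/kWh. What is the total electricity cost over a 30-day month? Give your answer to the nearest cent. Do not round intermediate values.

€460.10

LED light strip: 36.27 W × 7.66 h × 30 d = 8,335 Wh = 8.335 kWh
desktop computer: 251 W × 12 h × 30 d = 90,360 Wh = 90.36 kWh
clothes dryer: 4045 W × 12.9 h × 30 d = 1,565,415 Wh = 1,565 kWh
dehumidifier: 375 W × 9.1 h × 30 d = 102,375 Wh = 102.4 kWh
television: 70.9 W × 1.47 h × 30 d = 3,127 Wh = 3.127 kWh
Total energy = 8.335 + 90.36 + 1,565 + 102.4 + 3.127 = 1,770 kWh
Cost = 1,770 kWh × €0.260 = €460.10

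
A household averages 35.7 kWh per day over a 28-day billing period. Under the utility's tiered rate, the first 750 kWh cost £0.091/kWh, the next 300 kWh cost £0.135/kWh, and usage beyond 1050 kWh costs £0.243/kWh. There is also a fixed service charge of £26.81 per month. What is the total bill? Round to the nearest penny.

Usage = 35.7 kWh/day × 28 days = 999.6 kWh
First 750 kWh × £0.091 = £68.25
Next 249.6 kWh × £0.135 = £33.70
Remaining tier: 0 kWh (not reached)
Energy charge = £101.95; + service £26.81 = £128.76

£128.76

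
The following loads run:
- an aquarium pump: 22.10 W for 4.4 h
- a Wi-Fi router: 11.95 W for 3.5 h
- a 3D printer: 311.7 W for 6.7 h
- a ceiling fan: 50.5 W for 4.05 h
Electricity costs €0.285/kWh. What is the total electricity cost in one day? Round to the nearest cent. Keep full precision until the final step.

aquarium pump: 22.10 W × 4.4 h = 97 Wh = 0.09724 kWh
Wi-Fi router: 11.95 W × 3.5 h = 42 Wh = 0.04182 kWh
3D printer: 311.7 W × 6.7 h = 2,088 Wh = 2.088 kWh
ceiling fan: 50.5 W × 4.05 h = 205 Wh = 0.2045 kWh
Total energy = 0.09724 + 0.04182 + 2.088 + 0.2045 = 2.432 kWh
Cost = 2.432 kWh × €0.285 = €0.69

€0.69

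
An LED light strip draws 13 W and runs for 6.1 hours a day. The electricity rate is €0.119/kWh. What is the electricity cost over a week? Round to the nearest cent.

Energy = 13 W × 6.1 h/day × 7 days = 555 Wh = 0.5551 kWh
Cost = 0.5551 kWh × €0.119/kWh = €0.07

€0.07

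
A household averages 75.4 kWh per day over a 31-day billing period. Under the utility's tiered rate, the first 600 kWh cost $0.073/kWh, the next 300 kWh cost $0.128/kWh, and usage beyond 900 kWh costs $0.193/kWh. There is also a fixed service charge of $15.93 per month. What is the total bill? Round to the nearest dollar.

Usage = 75.4 kWh/day × 31 days = 2337.4 kWh
First 600 kWh × $0.073 = $43.80
Next 300 kWh × $0.128 = $38.40
Remaining 1437.4 kWh × $0.193 = $277.42
Energy charge = $359.62; + service $15.93 = $375.55 ≈ $376

$376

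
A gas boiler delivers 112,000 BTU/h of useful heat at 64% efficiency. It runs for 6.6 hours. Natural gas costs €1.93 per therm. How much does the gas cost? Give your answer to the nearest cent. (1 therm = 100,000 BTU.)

€22.29

Heat delivered = 112,000 BTU/h × 6.6 h = 739,200 BTU
Gas input = 739,200 / 0.64 = 1,155,000 BTU
= 1,155,000 / 100,000 = 11.55 therm
Cost = 11.55 × €1.93/therm = €22.29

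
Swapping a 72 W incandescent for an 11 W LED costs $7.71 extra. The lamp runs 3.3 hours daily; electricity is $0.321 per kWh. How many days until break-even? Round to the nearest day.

119 days

Power saved = 72 − 11 = 61 W
Daily energy saved = 61 W × 3.3 h = 201.3 Wh = 0.2013 kWh
Daily savings = 0.2013 × $0.321 = $0.0646
Payback = $7.71 / $0.0646 per day = 119.3 days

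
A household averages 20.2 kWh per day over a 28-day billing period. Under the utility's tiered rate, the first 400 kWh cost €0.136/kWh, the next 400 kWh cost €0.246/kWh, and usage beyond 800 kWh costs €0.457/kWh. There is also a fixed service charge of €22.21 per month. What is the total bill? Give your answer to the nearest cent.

€117.35

Usage = 20.2 kWh/day × 28 days = 565.6 kWh
First 400 kWh × €0.136 = €54.40
Next 165.6 kWh × €0.246 = €40.74
Remaining tier: 0 kWh (not reached)
Energy charge = €95.14; + service €22.21 = €117.35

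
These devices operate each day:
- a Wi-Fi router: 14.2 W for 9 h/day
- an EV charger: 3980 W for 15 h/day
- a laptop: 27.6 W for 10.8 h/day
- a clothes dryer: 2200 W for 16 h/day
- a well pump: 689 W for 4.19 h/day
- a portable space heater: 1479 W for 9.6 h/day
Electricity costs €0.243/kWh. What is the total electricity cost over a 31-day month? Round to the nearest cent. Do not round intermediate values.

Wi-Fi router: 14.2 W × 9 h × 31 d = 3,962 Wh = 3.962 kWh
EV charger: 3980 W × 15 h × 31 d = 1,850,700 Wh = 1,851 kWh
laptop: 27.6 W × 10.8 h × 31 d = 9,240 Wh = 9.24 kWh
clothes dryer: 2200 W × 16 h × 31 d = 1,091,200 Wh = 1,091 kWh
well pump: 689 W × 4.19 h × 31 d = 89,494 Wh = 89.49 kWh
portable space heater: 1479 W × 9.6 h × 31 d = 440,150 Wh = 440.2 kWh
Total energy = 3.962 + 1,851 + 9.24 + 1,091 + 89.49 + 440.2 = 3,485 kWh
Cost = 3,485 kWh × €0.243 = €846.79

€846.79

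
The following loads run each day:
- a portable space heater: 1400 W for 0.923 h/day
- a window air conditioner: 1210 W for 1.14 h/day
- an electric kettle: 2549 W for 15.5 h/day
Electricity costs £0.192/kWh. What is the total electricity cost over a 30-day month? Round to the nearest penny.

£242.96

portable space heater: 1400 W × 0.923 h × 30 d = 38,766 Wh = 38.77 kWh
window air conditioner: 1210 W × 1.14 h × 30 d = 41,382 Wh = 41.38 kWh
electric kettle: 2549 W × 15.5 h × 30 d = 1,185,285 Wh = 1,185 kWh
Total energy = 38.77 + 41.38 + 1,185 = 1,265 kWh
Cost = 1,265 kWh × £0.192 = £242.96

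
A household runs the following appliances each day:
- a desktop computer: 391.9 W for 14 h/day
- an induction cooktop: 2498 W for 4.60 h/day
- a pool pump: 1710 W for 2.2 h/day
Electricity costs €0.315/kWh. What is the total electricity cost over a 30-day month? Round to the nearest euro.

€196

desktop computer: 391.9 W × 14 h × 30 d = 164,598 Wh = 164.6 kWh
induction cooktop: 2498 W × 4.60 h × 30 d = 344,724 Wh = 344.7 kWh
pool pump: 1710 W × 2.2 h × 30 d = 112,860 Wh = 112.9 kWh
Total energy = 164.6 + 344.7 + 112.9 = 622.2 kWh
Cost = 622.2 kWh × €0.315 = €195.99 ≈ €196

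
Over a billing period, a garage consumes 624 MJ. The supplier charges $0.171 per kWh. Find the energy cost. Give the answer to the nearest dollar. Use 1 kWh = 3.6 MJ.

624 MJ × (0.27778 kWh/MJ) = 173.3 kWh
Cost = 173.3 kWh × $0.171/kWh = $29.64 ≈ $30

$30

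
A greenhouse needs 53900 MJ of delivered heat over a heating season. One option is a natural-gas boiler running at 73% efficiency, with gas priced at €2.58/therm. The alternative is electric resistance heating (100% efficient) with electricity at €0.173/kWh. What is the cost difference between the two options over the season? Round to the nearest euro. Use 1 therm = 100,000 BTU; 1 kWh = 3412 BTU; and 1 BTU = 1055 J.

Heat load = 53900 MJ = 53,900,000,000 J / 1055 = 51,090,047 BTU
Gas: input = 51,090,047 / 0.73 = 69,986,366 BTU = 699.9 therm → 699.9 × €2.58 = €1,805.65
Electric: 51,090,047 BTU / 3412 = 14,970 kWh → × €0.173 = €2,590.44
Difference = |€1,805.65 − €2,590.44| = €784.79 ≈ €785

€785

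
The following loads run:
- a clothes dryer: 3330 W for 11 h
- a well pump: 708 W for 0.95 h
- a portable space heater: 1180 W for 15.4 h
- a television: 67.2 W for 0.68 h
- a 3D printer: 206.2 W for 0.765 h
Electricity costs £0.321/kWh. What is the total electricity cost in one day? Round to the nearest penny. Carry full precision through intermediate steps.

clothes dryer: 3330 W × 11 h = 36,630 Wh = 36.63 kWh
well pump: 708 W × 0.95 h = 673 Wh = 0.6726 kWh
portable space heater: 1180 W × 15.4 h = 18,172 Wh = 18.17 kWh
television: 67.2 W × 0.68 h = 46 Wh = 0.0457 kWh
3D printer: 206.2 W × 0.765 h = 158 Wh = 0.1577 kWh
Total energy = 36.63 + 0.6726 + 18.17 + 0.0457 + 0.1577 = 55.68 kWh
Cost = 55.68 kWh × £0.321 = £17.87

£17.87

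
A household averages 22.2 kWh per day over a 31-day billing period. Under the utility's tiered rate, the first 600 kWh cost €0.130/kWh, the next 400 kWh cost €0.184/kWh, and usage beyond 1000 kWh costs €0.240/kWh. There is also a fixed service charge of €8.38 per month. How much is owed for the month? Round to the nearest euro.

€103

Usage = 22.2 kWh/day × 31 days = 688.2 kWh
First 600 kWh × €0.130 = €78.00
Next 88.2 kWh × €0.184 = €16.23
Remaining tier: 0 kWh (not reached)
Energy charge = €94.23; + service €8.38 = €102.61 ≈ €103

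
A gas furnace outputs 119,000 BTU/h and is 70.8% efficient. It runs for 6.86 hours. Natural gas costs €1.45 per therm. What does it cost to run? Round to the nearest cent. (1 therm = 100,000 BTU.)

€16.72

Heat delivered = 119,000 BTU/h × 6.86 h = 816,340 BTU
Gas input = 816,340 / 0.708 = 1,153,023 BTU
= 1,153,023 / 100,000 = 11.53 therm
Cost = 11.53 × €1.45/therm = €16.72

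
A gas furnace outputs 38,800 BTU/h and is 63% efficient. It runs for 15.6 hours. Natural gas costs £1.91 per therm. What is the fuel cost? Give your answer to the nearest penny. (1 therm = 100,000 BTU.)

£18.35

Heat delivered = 38,800 BTU/h × 15.6 h = 605,280 BTU
Gas input = 605,280 / 0.63 = 960,762 BTU
= 960,762 / 100,000 = 9.608 therm
Cost = 9.608 × £1.91/therm = £18.35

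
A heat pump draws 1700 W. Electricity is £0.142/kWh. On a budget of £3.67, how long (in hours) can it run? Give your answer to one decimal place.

Energy budget = £3.67 / £0.142 per kWh = 25.85 kWh = 25,845 Wh
Runtime = 25,845 Wh / 1700 W = 15.2 h

15.2 h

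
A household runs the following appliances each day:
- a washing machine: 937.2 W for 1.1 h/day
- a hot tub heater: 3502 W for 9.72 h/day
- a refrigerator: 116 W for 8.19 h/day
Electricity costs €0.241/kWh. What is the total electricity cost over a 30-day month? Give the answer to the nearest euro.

€260

washing machine: 937.2 W × 1.1 h × 30 d = 30,928 Wh = 30.93 kWh
hot tub heater: 3502 W × 9.72 h × 30 d = 1,021,183 Wh = 1,021 kWh
refrigerator: 116 W × 8.19 h × 30 d = 28,501 Wh = 28.5 kWh
Total energy = 30.93 + 1,021 + 28.5 = 1,081 kWh
Cost = 1,081 kWh × €0.241 = €260.43 ≈ €260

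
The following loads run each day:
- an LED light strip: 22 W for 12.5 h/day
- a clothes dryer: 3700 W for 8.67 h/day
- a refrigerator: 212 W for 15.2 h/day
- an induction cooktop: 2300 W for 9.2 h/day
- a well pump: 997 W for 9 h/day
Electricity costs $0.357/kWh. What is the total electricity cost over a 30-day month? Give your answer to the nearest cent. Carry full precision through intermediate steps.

LED light strip: 22 W × 12.5 h × 30 d = 8,250 Wh = 8.25 kWh
clothes dryer: 3700 W × 8.67 h × 30 d = 962,370 Wh = 962.4 kWh
refrigerator: 212 W × 15.2 h × 30 d = 96,672 Wh = 96.67 kWh
induction cooktop: 2300 W × 9.2 h × 30 d = 634,800 Wh = 634.8 kWh
well pump: 997 W × 9 h × 30 d = 269,190 Wh = 269.2 kWh
Total energy = 8.25 + 962.4 + 96.67 + 634.8 + 269.2 = 1,971 kWh
Cost = 1,971 kWh × $0.357 = $703.75

$703.75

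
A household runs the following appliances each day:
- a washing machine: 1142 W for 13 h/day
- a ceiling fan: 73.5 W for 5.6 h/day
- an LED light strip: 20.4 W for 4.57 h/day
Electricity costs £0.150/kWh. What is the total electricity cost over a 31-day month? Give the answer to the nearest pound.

washing machine: 1142 W × 13 h × 31 d = 460,226 Wh = 460.2 kWh
ceiling fan: 73.5 W × 5.6 h × 31 d = 12,760 Wh = 12.76 kWh
LED light strip: 20.4 W × 4.57 h × 31 d = 2,890 Wh = 2.89 kWh
Total energy = 460.2 + 12.76 + 2.89 = 475.9 kWh
Cost = 475.9 kWh × £0.150 = £71.38 ≈ £71

£71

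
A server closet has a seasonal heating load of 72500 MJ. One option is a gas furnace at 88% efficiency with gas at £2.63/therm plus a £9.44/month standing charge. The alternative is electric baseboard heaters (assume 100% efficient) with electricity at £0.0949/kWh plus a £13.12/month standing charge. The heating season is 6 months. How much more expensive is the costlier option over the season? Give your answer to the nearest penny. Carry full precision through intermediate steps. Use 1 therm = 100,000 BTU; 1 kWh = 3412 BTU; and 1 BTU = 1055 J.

Heat load = 72500 MJ = 72,500,000,000 J / 1055 = 68,720,379 BTU
Gas: input = 68,720,379 / 0.88 = 78,091,340 BTU = 780.9 therm → 780.9 × £2.63 = £2,053.80; + 6 × £9.44 standing = £2,110.44
Electric: 68,720,379 BTU / 3412 = 20,140 kWh → × £0.0949 = £1,911.36; + 6 × £13.12 standing = £1,990.08
Difference = |£2,110.44 − £1,990.08| = £120.36

£120.36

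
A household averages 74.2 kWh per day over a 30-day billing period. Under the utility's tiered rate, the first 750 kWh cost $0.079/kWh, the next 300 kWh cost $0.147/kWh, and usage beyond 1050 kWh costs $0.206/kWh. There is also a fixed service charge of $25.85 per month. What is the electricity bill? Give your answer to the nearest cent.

$371.46

Usage = 74.2 kWh/day × 30 days = 2226 kWh
First 750 kWh × $0.079 = $59.25
Next 300 kWh × $0.147 = $44.10
Remaining 1176 kWh × $0.206 = $242.26
Energy charge = $345.61; + service $25.85 = $371.46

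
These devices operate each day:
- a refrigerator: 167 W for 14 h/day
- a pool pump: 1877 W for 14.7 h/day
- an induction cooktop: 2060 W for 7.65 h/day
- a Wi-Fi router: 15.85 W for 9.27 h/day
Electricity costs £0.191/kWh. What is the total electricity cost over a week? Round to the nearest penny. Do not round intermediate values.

£61.28

refrigerator: 167 W × 14 h × 7 d = 16,366 Wh = 16.37 kWh
pool pump: 1877 W × 14.7 h × 7 d = 193,143 Wh = 193.1 kWh
induction cooktop: 2060 W × 7.65 h × 7 d = 110,313 Wh = 110.3 kWh
Wi-Fi router: 15.85 W × 9.27 h × 7 d = 1,029 Wh = 1.029 kWh
Total energy = 16.37 + 193.1 + 110.3 + 1.029 = 320.9 kWh
Cost = 320.9 kWh × £0.191 = £61.28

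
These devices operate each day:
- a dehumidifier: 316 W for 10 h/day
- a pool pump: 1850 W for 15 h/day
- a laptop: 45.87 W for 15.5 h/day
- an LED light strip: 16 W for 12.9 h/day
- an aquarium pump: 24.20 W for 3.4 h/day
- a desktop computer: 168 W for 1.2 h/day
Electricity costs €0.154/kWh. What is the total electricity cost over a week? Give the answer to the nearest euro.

dehumidifier: 316 W × 10 h × 7 d = 22,120 Wh = 22.12 kWh
pool pump: 1850 W × 15 h × 7 d = 194,250 Wh = 194.2 kWh
laptop: 45.87 W × 15.5 h × 7 d = 4,977 Wh = 4.977 kWh
LED light strip: 16 W × 12.9 h × 7 d = 1,445 Wh = 1.445 kWh
aquarium pump: 24.20 W × 3.4 h × 7 d = 576 Wh = 0.576 kWh
desktop computer: 168 W × 1.2 h × 7 d = 1,411 Wh = 1.411 kWh
Total energy = 22.12 + 194.2 + 4.977 + 1.445 + 0.576 + 1.411 = 224.8 kWh
Cost = 224.8 kWh × €0.154 = €34.62 ≈ €35

€35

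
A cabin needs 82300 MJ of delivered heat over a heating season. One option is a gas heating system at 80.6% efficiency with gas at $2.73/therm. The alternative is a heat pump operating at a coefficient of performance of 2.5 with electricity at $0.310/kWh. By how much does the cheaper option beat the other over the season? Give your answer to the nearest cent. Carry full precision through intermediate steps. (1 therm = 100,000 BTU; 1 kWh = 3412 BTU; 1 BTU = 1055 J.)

Heat load = 82300 MJ = 82,300,000,000 J / 1055 = 78,009,479 BTU
Gas: input = 78,009,479 / 0.806 = 96,785,954 BTU = 967.9 therm → 967.9 × $2.73 = $2,642.26
Heat pump: 78,009,479 BTU / 3412 = 22,860 kWh heat; / 2.5 = 9,145 kWh in → × $0.310 = $2,835.05
Difference = |$2,642.26 − $2,835.05| = $192.79

$192.79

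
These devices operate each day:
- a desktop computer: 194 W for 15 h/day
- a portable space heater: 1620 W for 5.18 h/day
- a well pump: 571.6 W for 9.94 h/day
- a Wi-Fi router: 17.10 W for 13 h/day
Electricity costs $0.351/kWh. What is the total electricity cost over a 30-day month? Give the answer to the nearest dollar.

$181

desktop computer: 194 W × 15 h × 30 d = 87,300 Wh = 87.3 kWh
portable space heater: 1620 W × 5.18 h × 30 d = 251,748 Wh = 251.7 kWh
well pump: 571.6 W × 9.94 h × 30 d = 170,451 Wh = 170.5 kWh
Wi-Fi router: 17.10 W × 13 h × 30 d = 6,669 Wh = 6.669 kWh
Total energy = 87.3 + 251.7 + 170.5 + 6.669 = 516.2 kWh
Cost = 516.2 kWh × $0.351 = $181.18 ≈ $181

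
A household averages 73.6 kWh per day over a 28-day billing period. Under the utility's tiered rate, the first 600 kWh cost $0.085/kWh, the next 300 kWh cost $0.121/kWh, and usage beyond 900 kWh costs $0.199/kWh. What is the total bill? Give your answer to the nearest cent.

$318.30

Usage = 73.6 kWh/day × 28 days = 2060.8 kWh
First 600 kWh × $0.085 = $51.00
Next 300 kWh × $0.121 = $36.30
Remaining 1160.8 kWh × $0.199 = $231.00
Total = $318.30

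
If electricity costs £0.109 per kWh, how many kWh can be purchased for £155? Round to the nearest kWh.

£155 / £0.109 per kWh = 1,422 kWh

1422 kWh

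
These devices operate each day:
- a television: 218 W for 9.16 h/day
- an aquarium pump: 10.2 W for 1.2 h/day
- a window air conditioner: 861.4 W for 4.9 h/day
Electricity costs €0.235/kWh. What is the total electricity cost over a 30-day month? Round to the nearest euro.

television: 218 W × 9.16 h × 30 d = 59,906 Wh = 59.91 kWh
aquarium pump: 10.2 W × 1.2 h × 30 d = 367 Wh = 0.3672 kWh
window air conditioner: 861.4 W × 4.9 h × 30 d = 126,626 Wh = 126.6 kWh
Total energy = 59.91 + 0.3672 + 126.6 = 186.9 kWh
Cost = 186.9 kWh × €0.235 = €43.92 ≈ €44

€44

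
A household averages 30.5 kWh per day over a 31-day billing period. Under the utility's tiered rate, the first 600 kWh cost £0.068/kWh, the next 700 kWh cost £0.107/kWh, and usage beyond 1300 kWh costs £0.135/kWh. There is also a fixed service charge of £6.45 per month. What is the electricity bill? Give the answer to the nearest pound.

£84

Usage = 30.5 kWh/day × 31 days = 945.5 kWh
First 600 kWh × £0.068 = £40.80
Next 345.5 kWh × £0.107 = £36.97
Remaining tier: 0 kWh (not reached)
Energy charge = £77.77; + service £6.45 = £84.22 ≈ £84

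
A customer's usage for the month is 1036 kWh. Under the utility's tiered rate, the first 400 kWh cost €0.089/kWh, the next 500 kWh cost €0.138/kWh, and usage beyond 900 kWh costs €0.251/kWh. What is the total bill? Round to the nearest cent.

€138.74

First 400 kWh × €0.089 = €35.60
Next 500 kWh × €0.138 = €69.00
Remaining 136 kWh × €0.251 = €34.14
Total = €138.74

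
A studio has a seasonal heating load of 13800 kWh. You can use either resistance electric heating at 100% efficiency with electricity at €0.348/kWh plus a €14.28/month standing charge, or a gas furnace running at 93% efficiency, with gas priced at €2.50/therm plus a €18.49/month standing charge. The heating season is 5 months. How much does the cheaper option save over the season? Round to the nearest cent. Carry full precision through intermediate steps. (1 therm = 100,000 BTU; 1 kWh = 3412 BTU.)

Heat load = 13800 kWh × 3412 = 47,085,600 BTU
Gas: input = 47,085,600 / 0.93 = 50,629,677 BTU = 506.3 therm → 506.3 × €2.50 = €1,265.74; + 5 × €18.49 standing = €1,358.19
Electric: 47,085,600 BTU / 3412 = 13,800 kWh → × €0.348 = €4,802.40; + 5 × €14.28 standing = €4,873.80
Difference = |€1,358.19 − €4,873.80| = €3,515.61

€3515.61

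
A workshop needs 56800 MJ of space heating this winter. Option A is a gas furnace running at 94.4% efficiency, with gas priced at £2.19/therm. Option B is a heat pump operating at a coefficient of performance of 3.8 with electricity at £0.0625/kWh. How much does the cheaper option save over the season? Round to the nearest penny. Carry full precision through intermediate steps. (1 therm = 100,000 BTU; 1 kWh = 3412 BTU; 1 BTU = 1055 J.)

£989.49

Heat load = 56800 MJ = 56,800,000,000 J / 1055 = 53,838,863 BTU
Gas: input = 53,838,863 / 0.944 = 57,032,693 BTU = 570.3 therm → 570.3 × £2.19 = £1,249.02
Heat pump: 53,838,863 BTU / 3412 = 15,780 kWh heat; / 3.8 = 4,152 kWh in → × £0.0625 = £259.53
Difference = |£1,249.02 − £259.53| = £989.49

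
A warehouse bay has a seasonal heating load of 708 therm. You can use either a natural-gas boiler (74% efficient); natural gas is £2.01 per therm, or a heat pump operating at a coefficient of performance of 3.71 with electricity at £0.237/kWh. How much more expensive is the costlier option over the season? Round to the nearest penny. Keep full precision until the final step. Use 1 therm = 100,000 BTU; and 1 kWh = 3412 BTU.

Heat load = 708 therm × 100,000 = 70,800,000 BTU
Gas: input = 70,800,000 / 0.74 = 95,675,676 BTU = 956.8 therm → 956.8 × £2.01 = £1,923.08
Heat pump: 70,800,000 BTU / 3412 = 20,750 kWh heat; / 3.71 = 5,593 kWh in → × £0.237 = £1,325.56
Difference = |£1,923.08 − £1,325.56| = £597.52

£597.52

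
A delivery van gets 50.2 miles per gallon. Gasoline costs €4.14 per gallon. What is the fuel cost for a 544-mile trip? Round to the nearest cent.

Fuel = 544 mi / 50.2 mpg = 10.84 gal
Cost = 10.84 gal × €4.14/gal = €44.86

€44.86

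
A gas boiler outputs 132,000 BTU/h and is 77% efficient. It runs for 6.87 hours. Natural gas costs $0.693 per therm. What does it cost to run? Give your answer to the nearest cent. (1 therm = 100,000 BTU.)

Heat delivered = 132,000 BTU/h × 6.87 h = 906,840 BTU
Gas input = 906,840 / 0.77 = 1,177,714 BTU
= 1,177,714 / 100,000 = 11.78 therm
Cost = 11.78 × $0.693/therm = $8.16

$8.16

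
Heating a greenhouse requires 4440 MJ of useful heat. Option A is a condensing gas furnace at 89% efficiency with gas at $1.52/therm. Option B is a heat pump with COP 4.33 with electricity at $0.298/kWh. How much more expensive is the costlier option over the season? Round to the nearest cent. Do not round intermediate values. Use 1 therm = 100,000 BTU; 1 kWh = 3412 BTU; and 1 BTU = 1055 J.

Heat load = 4440 MJ = 4,440,000,000 J / 1055 = 4,208,531 BTU
Gas: input = 4,208,531 / 0.89 = 4,728,686 BTU = 47.29 therm → 47.29 × $1.52 = $71.88
Heat pump: 4,208,531 BTU / 3412 = 1,233 kWh heat; / 4.33 = 284.9 kWh in → × $0.298 = $84.89
Difference = |$71.88 − $84.89| = $13.01

$13.01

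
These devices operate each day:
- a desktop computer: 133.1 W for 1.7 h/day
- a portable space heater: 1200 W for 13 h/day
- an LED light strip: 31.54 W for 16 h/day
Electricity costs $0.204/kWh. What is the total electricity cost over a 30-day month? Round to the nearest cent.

desktop computer: 133.1 W × 1.7 h × 30 d = 6,788 Wh = 6.788 kWh
portable space heater: 1200 W × 13 h × 30 d = 468,000 Wh = 468 kWh
LED light strip: 31.54 W × 16 h × 30 d = 15,139 Wh = 15.14 kWh
Total energy = 6.788 + 468 + 15.14 = 489.9 kWh
Cost = 489.9 kWh × $0.204 = $99.95

$99.95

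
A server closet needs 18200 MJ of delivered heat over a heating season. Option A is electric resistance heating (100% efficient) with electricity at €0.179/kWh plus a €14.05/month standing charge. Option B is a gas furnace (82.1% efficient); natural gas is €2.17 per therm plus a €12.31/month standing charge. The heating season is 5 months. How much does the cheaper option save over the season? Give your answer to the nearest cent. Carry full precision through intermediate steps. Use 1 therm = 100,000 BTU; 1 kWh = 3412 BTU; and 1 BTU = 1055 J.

€457.76

Heat load = 18200 MJ = 18,200,000,000 J / 1055 = 17,251,185 BTU
Gas: input = 17,251,185 / 0.821 = 21,012,405 BTU = 210.1 therm → 210.1 × €2.17 = €455.97; + 5 × €12.31 standing = €517.52
Electric: 17,251,185 BTU / 3412 = 5,056 kWh → × €0.179 = €905.03; + 5 × €14.05 standing = €975.28
Difference = |€517.52 − €975.28| = €457.76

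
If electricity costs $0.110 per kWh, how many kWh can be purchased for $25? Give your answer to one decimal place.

227.3 kWh

$25 / $0.110 per kWh = 227.3 kWh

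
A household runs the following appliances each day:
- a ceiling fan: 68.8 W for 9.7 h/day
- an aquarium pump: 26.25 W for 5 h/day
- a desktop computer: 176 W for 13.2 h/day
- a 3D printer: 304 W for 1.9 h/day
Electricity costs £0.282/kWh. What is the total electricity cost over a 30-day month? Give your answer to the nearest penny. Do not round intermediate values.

ceiling fan: 68.8 W × 9.7 h × 30 d = 20,021 Wh = 20.02 kWh
aquarium pump: 26.25 W × 5 h × 30 d = 3,938 Wh = 3.938 kWh
desktop computer: 176 W × 13.2 h × 30 d = 69,696 Wh = 69.7 kWh
3D printer: 304 W × 1.9 h × 30 d = 17,328 Wh = 17.33 kWh
Total energy = 20.02 + 3.938 + 69.7 + 17.33 = 111 kWh
Cost = 111 kWh × £0.282 = £31.30

£31.30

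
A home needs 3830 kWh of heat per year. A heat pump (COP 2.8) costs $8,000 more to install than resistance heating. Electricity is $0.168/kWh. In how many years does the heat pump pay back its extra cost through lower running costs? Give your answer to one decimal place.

19.3 years

Resistance: 3830 kWh × $0.168 = $643.44/yr
Heat pump: 3830 / 2.8 = 1368 kWh in → × $0.168 = $229.80/yr
Annual savings = $413.64
Payback = $8,000 / $413.64 = 19.3 years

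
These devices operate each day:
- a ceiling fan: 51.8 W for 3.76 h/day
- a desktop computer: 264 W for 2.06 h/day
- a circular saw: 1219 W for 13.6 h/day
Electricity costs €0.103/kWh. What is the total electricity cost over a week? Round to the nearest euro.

€12

ceiling fan: 51.8 W × 3.76 h × 7 d = 1,363 Wh = 1.363 kWh
desktop computer: 264 W × 2.06 h × 7 d = 3,807 Wh = 3.807 kWh
circular saw: 1219 W × 13.6 h × 7 d = 116,049 Wh = 116 kWh
Total energy = 1.363 + 3.807 + 116 = 121.2 kWh
Cost = 121.2 kWh × €0.103 = €12.49 ≈ €12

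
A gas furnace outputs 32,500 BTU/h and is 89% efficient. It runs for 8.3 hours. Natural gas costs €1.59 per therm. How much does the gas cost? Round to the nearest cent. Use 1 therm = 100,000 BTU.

€4.82

Heat delivered = 32,500 BTU/h × 8.3 h = 269,750 BTU
Gas input = 269,750 / 0.89 = 303,090 BTU
= 303,090 / 100,000 = 3.031 therm
Cost = 3.031 × €1.59/therm = €4.82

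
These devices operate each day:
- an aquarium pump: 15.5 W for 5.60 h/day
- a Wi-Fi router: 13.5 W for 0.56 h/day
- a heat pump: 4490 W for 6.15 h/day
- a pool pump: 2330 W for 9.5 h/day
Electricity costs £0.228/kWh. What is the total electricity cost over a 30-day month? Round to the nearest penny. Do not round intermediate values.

£340.93

aquarium pump: 15.5 W × 5.60 h × 30 d = 2,604 Wh = 2.604 kWh
Wi-Fi router: 13.5 W × 0.56 h × 30 d = 227 Wh = 0.2268 kWh
heat pump: 4490 W × 6.15 h × 30 d = 828,405 Wh = 828.4 kWh
pool pump: 2330 W × 9.5 h × 30 d = 664,050 Wh = 664 kWh
Total energy = 2.604 + 0.2268 + 828.4 + 664 = 1,495 kWh
Cost = 1,495 kWh × £0.228 = £340.93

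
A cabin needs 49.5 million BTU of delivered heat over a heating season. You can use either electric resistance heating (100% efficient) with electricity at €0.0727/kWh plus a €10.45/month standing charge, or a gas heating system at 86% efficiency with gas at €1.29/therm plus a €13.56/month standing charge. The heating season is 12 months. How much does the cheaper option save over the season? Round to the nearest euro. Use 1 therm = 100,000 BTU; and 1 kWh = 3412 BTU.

Heat load = 49.5 × 10⁶ BTU = 49,500,000 BTU
Gas: input = 49,500,000 / 0.86 = 57,558,140 BTU = 575.6 therm → 575.6 × €1.29 = €742.50; + 12 × €13.56 standing = €905.22
Electric: 49,500,000 BTU / 3412 = 14,510 kWh → × €0.0727 = €1,054.70; + 12 × €10.45 standing = €1,180.10
Difference = |€905.22 − €1,180.10| = €274.88 ≈ €275

€275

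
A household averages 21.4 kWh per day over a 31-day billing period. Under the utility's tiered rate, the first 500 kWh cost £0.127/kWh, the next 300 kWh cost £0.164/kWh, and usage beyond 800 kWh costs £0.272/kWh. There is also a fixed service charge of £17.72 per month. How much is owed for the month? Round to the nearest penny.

Usage = 21.4 kWh/day × 31 days = 663.4 kWh
First 500 kWh × £0.127 = £63.50
Next 163.4 kWh × £0.164 = £26.80
Remaining tier: 0 kWh (not reached)
Energy charge = £90.30; + service £17.72 = £108.02

£108.02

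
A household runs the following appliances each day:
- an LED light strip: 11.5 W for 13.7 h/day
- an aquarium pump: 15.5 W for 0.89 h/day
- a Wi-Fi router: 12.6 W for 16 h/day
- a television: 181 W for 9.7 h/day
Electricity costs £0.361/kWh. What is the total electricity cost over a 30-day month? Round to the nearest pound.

LED light strip: 11.5 W × 13.7 h × 30 d = 4,726 Wh = 4.726 kWh
aquarium pump: 15.5 W × 0.89 h × 30 d = 414 Wh = 0.4138 kWh
Wi-Fi router: 12.6 W × 16 h × 30 d = 6,048 Wh = 6.048 kWh
television: 181 W × 9.7 h × 30 d = 52,671 Wh = 52.67 kWh
Total energy = 4.726 + 0.4138 + 6.048 + 52.67 = 63.86 kWh
Cost = 63.86 kWh × £0.361 = £23.05 ≈ £23

£23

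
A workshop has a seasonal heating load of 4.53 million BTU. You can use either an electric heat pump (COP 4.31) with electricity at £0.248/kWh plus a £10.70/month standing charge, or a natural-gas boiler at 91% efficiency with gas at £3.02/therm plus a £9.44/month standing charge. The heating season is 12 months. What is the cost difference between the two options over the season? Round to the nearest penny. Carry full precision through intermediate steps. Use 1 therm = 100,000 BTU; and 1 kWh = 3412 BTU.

Heat load = 4.53 × 10⁶ BTU = 4,530,000 BTU
Gas: input = 4,530,000 / 0.91 = 4,978,022 BTU = 49.78 therm → 49.78 × £3.02 = £150.34; + 12 × £9.44 standing = £263.62
Heat pump: 4,530,000 BTU / 3412 = 1,328 kWh heat; / 4.31 = 308 kWh in → × £0.248 = £76.39; + 12 × £10.70 standing = £204.79
Difference = |£263.62 − £204.79| = £58.82

£58.82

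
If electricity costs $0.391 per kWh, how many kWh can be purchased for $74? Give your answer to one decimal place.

$74 / $0.391 per kWh = 189.3 kWh

189.3 kWh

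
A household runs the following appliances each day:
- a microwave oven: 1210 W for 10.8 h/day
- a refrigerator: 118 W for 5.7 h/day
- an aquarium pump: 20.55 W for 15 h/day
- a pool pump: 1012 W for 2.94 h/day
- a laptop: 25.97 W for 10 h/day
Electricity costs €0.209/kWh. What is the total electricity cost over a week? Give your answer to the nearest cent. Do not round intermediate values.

microwave oven: 1210 W × 10.8 h × 7 d = 91,476 Wh = 91.48 kWh
refrigerator: 118 W × 5.7 h × 7 d = 4,708 Wh = 4.708 kWh
aquarium pump: 20.55 W × 15 h × 7 d = 2,158 Wh = 2.158 kWh
pool pump: 1012 W × 2.94 h × 7 d = 20,827 Wh = 20.83 kWh
laptop: 25.97 W × 10 h × 7 d = 1,818 Wh = 1.818 kWh
Total energy = 91.48 + 4.708 + 2.158 + 20.83 + 1.818 = 121 kWh
Cost = 121 kWh × €0.209 = €25.29

€25.29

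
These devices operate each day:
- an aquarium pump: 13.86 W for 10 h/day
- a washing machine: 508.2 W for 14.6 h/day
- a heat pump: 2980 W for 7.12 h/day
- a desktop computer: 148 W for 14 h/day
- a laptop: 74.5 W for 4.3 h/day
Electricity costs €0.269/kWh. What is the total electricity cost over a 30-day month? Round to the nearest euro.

aquarium pump: 13.86 W × 10 h × 30 d = 4,158 Wh = 4.158 kWh
washing machine: 508.2 W × 14.6 h × 30 d = 222,592 Wh = 222.6 kWh
heat pump: 2980 W × 7.12 h × 30 d = 636,528 Wh = 636.5 kWh
desktop computer: 148 W × 14 h × 30 d = 62,160 Wh = 62.16 kWh
laptop: 74.5 W × 4.3 h × 30 d = 9,610 Wh = 9.61 kWh
Total energy = 4.158 + 222.6 + 636.5 + 62.16 + 9.61 = 935 kWh
Cost = 935 kWh × €0.269 = €251.53 ≈ €252

€252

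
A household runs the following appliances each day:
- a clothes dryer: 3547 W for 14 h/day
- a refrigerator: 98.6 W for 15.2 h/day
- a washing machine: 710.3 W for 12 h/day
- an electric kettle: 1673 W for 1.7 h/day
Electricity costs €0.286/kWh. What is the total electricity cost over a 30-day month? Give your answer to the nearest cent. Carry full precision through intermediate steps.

clothes dryer: 3547 W × 14 h × 30 d = 1,489,740 Wh = 1,490 kWh
refrigerator: 98.6 W × 15.2 h × 30 d = 44,962 Wh = 44.96 kWh
washing machine: 710.3 W × 12 h × 30 d = 255,708 Wh = 255.7 kWh
electric kettle: 1673 W × 1.7 h × 30 d = 85,323 Wh = 85.32 kWh
Total energy = 1,490 + 44.96 + 255.7 + 85.32 = 1,876 kWh
Cost = 1,876 kWh × €0.286 = €536.46

€536.46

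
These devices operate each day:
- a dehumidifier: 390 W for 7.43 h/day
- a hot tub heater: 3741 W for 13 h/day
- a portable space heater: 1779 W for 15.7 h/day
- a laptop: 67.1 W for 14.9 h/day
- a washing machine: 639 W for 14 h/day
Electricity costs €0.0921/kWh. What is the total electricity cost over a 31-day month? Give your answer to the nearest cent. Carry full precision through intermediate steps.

dehumidifier: 390 W × 7.43 h × 31 d = 89,829 Wh = 89.83 kWh
hot tub heater: 3741 W × 13 h × 31 d = 1,507,623 Wh = 1,508 kWh
portable space heater: 1779 W × 15.7 h × 31 d = 865,839 Wh = 865.8 kWh
laptop: 67.1 W × 14.9 h × 31 d = 30,993 Wh = 30.99 kWh
washing machine: 639 W × 14 h × 31 d = 277,326 Wh = 277.3 kWh
Total energy = 89.83 + 1,508 + 865.8 + 30.99 + 277.3 = 2,772 kWh
Cost = 2,772 kWh × €0.0921 = €255.27

€255.27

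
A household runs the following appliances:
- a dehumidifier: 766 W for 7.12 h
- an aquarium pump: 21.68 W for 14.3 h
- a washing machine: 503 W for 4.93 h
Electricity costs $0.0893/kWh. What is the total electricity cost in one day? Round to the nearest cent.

$0.74

dehumidifier: 766 W × 7.12 h = 5,454 Wh = 5.454 kWh
aquarium pump: 21.68 W × 14.3 h = 310 Wh = 0.31 kWh
washing machine: 503 W × 4.93 h = 2,480 Wh = 2.48 kWh
Total energy = 5.454 + 0.31 + 2.48 = 8.244 kWh
Cost = 8.244 kWh × $0.0893 = $0.74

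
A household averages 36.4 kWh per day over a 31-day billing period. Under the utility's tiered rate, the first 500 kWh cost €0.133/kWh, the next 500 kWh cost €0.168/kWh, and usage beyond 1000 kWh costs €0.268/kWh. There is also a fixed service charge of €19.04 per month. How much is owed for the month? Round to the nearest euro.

Usage = 36.4 kWh/day × 31 days = 1128.4 kWh
First 500 kWh × €0.133 = €66.50
Next 500 kWh × €0.168 = €84.00
Remaining 128.4 kWh × €0.268 = €34.41
Energy charge = €184.91; + service €19.04 = €203.95 ≈ €204

€204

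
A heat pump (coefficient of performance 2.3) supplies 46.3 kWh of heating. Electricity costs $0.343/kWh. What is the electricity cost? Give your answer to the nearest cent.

Electrical input = 46.3 kWh / 2.3 = 20.13 kWh
Cost = 20.13 × $0.343/kWh = $6.90

$6.90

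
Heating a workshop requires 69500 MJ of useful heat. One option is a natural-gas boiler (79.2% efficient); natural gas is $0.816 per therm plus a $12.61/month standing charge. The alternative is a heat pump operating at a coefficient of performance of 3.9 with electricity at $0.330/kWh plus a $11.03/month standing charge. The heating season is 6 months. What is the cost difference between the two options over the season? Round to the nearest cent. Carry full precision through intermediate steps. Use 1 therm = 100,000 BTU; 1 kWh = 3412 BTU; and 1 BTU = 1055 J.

Heat load = 69500 MJ = 69,500,000,000 J / 1055 = 65,876,777 BTU
Gas: input = 65,876,777 / 0.792 = 83,177,749 BTU = 831.8 therm → 831.8 × $0.816 = $678.73; + 6 × $12.61 standing = $754.39
Heat pump: 65,876,777 BTU / 3412 = 19,310 kWh heat; / 3.9 = 4,951 kWh in → × $0.330 = $1,633.70; + 6 × $11.03 standing = $1,699.88
Difference = |$754.39 − $1,699.88| = $945.49

$945.49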